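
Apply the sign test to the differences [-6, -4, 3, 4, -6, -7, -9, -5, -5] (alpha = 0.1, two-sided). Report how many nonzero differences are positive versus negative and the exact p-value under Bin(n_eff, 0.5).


Step 1: Discard zero differences. Original n = 9; n_eff = number of nonzero differences = 9.
Nonzero differences (with sign): -6, -4, +3, +4, -6, -7, -9, -5, -5
Step 2: Count signs: positive = 2, negative = 7.
Step 3: Under H0: P(positive) = 0.5, so the number of positives S ~ Bin(9, 0.5).
Step 4: Two-sided exact p-value = sum of Bin(9,0.5) probabilities at or below the observed probability = 0.179688.
Step 5: alpha = 0.1. fail to reject H0.

n_eff = 9, pos = 2, neg = 7, p = 0.179688, fail to reject H0.


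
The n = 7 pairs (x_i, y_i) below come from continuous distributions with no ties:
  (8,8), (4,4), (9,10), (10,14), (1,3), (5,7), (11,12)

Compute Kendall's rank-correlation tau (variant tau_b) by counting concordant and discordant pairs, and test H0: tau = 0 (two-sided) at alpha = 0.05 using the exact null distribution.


Step 1: Enumerate the 21 unordered pairs (i,j) with i<j and classify each by sign(x_j-x_i) * sign(y_j-y_i).
  (1,2):dx=-4,dy=-4->C; (1,3):dx=+1,dy=+2->C; (1,4):dx=+2,dy=+6->C; (1,5):dx=-7,dy=-5->C
  (1,6):dx=-3,dy=-1->C; (1,7):dx=+3,dy=+4->C; (2,3):dx=+5,dy=+6->C; (2,4):dx=+6,dy=+10->C
  (2,5):dx=-3,dy=-1->C; (2,6):dx=+1,dy=+3->C; (2,7):dx=+7,dy=+8->C; (3,4):dx=+1,dy=+4->C
  (3,5):dx=-8,dy=-7->C; (3,6):dx=-4,dy=-3->C; (3,7):dx=+2,dy=+2->C; (4,5):dx=-9,dy=-11->C
  (4,6):dx=-5,dy=-7->C; (4,7):dx=+1,dy=-2->D; (5,6):dx=+4,dy=+4->C; (5,7):dx=+10,dy=+9->C
  (6,7):dx=+6,dy=+5->C
Step 2: C = 20, D = 1, total pairs = 21.
Step 3: tau = (C - D)/(n(n-1)/2) = (20 - 1)/21 = 0.904762.
Step 4: Exact two-sided p-value (enumerate n! = 5040 permutations of y under H0): p = 0.002778.
Step 5: alpha = 0.05. reject H0.

tau_b = 0.9048 (C=20, D=1), p = 0.002778, reject H0.


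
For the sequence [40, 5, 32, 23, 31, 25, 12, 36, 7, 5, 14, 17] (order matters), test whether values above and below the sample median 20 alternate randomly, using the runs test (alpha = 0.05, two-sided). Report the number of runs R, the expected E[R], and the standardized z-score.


Step 1: Compute median = 20; label A = above, B = below.
Labels in order: ABAAAABABBBB  (n_A = 6, n_B = 6)
Step 2: Count runs R = 6.
Step 3: Under H0 (random ordering), E[R] = 2*n_A*n_B/(n_A+n_B) + 1 = 2*6*6/12 + 1 = 7.0000.
        Var[R] = 2*n_A*n_B*(2*n_A*n_B - n_A - n_B) / ((n_A+n_B)^2 * (n_A+n_B-1)) = 4320/1584 = 2.7273.
        SD[R] = 1.6514.
Step 4: Continuity-corrected z = (R + 0.5 - E[R]) / SD[R] = (6 + 0.5 - 7.0000) / 1.6514 = -0.3028.
Step 5: Two-sided p-value via normal approximation = 2*(1 - Phi(|z|)) = 0.762069.
Step 6: alpha = 0.05. fail to reject H0.

R = 6, z = -0.3028, p = 0.762069, fail to reject H0.


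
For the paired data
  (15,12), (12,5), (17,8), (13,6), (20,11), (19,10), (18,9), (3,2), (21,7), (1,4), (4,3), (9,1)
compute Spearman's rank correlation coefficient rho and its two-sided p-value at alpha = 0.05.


Step 1: Rank x and y separately (midranks; no ties here).
rank(x): 15->7, 12->5, 17->8, 13->6, 20->11, 19->10, 18->9, 3->2, 21->12, 1->1, 4->3, 9->4
rank(y): 12->12, 5->5, 8->8, 6->6, 11->11, 10->10, 9->9, 2->2, 7->7, 4->4, 3->3, 1->1
Step 2: d_i = R_x(i) - R_y(i); compute d_i^2.
  (7-12)^2=25, (5-5)^2=0, (8-8)^2=0, (6-6)^2=0, (11-11)^2=0, (10-10)^2=0, (9-9)^2=0, (2-2)^2=0, (12-7)^2=25, (1-4)^2=9, (3-3)^2=0, (4-1)^2=9
sum(d^2) = 68.
Step 3: rho = 1 - 6*68 / (12*(12^2 - 1)) = 1 - 408/1716 = 0.762238.
Step 4: Under H0, t = rho * sqrt((n-2)/(1-rho^2)) = 3.7238 ~ t(10).
Step 5: Two-sided p-value from the t-distribution with 10 df = 0.003950.
Step 6: alpha = 0.05. reject H0.

rho = 0.7622, p = 0.003950, reject H0 at alpha = 0.05.


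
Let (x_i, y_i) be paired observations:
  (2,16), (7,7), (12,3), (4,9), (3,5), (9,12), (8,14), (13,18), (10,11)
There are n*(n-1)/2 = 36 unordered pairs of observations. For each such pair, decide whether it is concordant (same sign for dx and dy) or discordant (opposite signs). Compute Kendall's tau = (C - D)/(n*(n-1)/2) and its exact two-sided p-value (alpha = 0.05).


Step 1: Enumerate the 36 unordered pairs (i,j) with i<j and classify each by sign(x_j-x_i) * sign(y_j-y_i).
  (1,2):dx=+5,dy=-9->D; (1,3):dx=+10,dy=-13->D; (1,4):dx=+2,dy=-7->D; (1,5):dx=+1,dy=-11->D
  (1,6):dx=+7,dy=-4->D; (1,7):dx=+6,dy=-2->D; (1,8):dx=+11,dy=+2->C; (1,9):dx=+8,dy=-5->D
  (2,3):dx=+5,dy=-4->D; (2,4):dx=-3,dy=+2->D; (2,5):dx=-4,dy=-2->C; (2,6):dx=+2,dy=+5->C
  (2,7):dx=+1,dy=+7->C; (2,8):dx=+6,dy=+11->C; (2,9):dx=+3,dy=+4->C; (3,4):dx=-8,dy=+6->D
  (3,5):dx=-9,dy=+2->D; (3,6):dx=-3,dy=+9->D; (3,7):dx=-4,dy=+11->D; (3,8):dx=+1,dy=+15->C
  (3,9):dx=-2,dy=+8->D; (4,5):dx=-1,dy=-4->C; (4,6):dx=+5,dy=+3->C; (4,7):dx=+4,dy=+5->C
  (4,8):dx=+9,dy=+9->C; (4,9):dx=+6,dy=+2->C; (5,6):dx=+6,dy=+7->C; (5,7):dx=+5,dy=+9->C
  (5,8):dx=+10,dy=+13->C; (5,9):dx=+7,dy=+6->C; (6,7):dx=-1,dy=+2->D; (6,8):dx=+4,dy=+6->C
  (6,9):dx=+1,dy=-1->D; (7,8):dx=+5,dy=+4->C; (7,9):dx=+2,dy=-3->D; (8,9):dx=-3,dy=-7->C
Step 2: C = 19, D = 17, total pairs = 36.
Step 3: tau = (C - D)/(n(n-1)/2) = (19 - 17)/36 = 0.055556.
Step 4: Exact two-sided p-value (enumerate n! = 362880 permutations of y under H0): p = 0.919455.
Step 5: alpha = 0.05. fail to reject H0.

tau_b = 0.0556 (C=19, D=17), p = 0.919455, fail to reject H0.


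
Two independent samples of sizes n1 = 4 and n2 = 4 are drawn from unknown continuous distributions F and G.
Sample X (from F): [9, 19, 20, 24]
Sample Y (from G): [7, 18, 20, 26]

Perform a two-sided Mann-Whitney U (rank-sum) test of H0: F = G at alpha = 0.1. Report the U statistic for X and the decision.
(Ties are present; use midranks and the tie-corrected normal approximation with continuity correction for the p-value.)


Step 1: Combine and sort all 8 observations; assign midranks.
sorted (value, group): (7,Y), (9,X), (18,Y), (19,X), (20,X), (20,Y), (24,X), (26,Y)
ranks: 7->1, 9->2, 18->3, 19->4, 20->5.5, 20->5.5, 24->7, 26->8
Step 2: Rank sum for X: R1 = 2 + 4 + 5.5 + 7 = 18.5.
Step 3: U_X = R1 - n1(n1+1)/2 = 18.5 - 4*5/2 = 18.5 - 10 = 8.5.
       U_Y = n1*n2 - U_X = 16 - 8.5 = 7.5.
Step 4: Ties are present, so use the tie-corrected normal approximation (with continuity correction) for the p-value.
Step 5: p-value = 1.000000; compare to alpha = 0.1. fail to reject H0.

U_X = 8.5, p = 1.000000, fail to reject H0 at alpha = 0.1.


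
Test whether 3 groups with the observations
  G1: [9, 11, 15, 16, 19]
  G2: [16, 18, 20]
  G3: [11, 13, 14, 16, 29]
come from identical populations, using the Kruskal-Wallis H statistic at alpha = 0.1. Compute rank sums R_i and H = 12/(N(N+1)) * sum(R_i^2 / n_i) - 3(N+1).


Step 1: Combine all N = 13 observations and assign midranks.
sorted (value, group, rank): (9,G1,1), (11,G1,2.5), (11,G3,2.5), (13,G3,4), (14,G3,5), (15,G1,6), (16,G1,8), (16,G2,8), (16,G3,8), (18,G2,10), (19,G1,11), (20,G2,12), (29,G3,13)
Step 2: Sum ranks within each group.
R_1 = 28.5 (n_1 = 5)
R_2 = 30 (n_2 = 3)
R_3 = 32.5 (n_3 = 5)
Step 3: H = 12/(N(N+1)) * sum(R_i^2/n_i) - 3(N+1)
     = 12/(13*14) * (28.5^2/5 + 30^2/3 + 32.5^2/5) - 3*14
     = 0.065934 * 673.7 - 42
     = 2.419780.
Step 4: Ties present; correction factor C = 1 - 30/(13^3 - 13) = 0.986264. Corrected H = 2.419780 / 0.986264 = 2.453482.
Step 5: Under H0, H ~ chi^2(2); p-value = 0.293247.
Step 6: alpha = 0.1. fail to reject H0.

H = 2.4535, df = 2, p = 0.293247, fail to reject H0.


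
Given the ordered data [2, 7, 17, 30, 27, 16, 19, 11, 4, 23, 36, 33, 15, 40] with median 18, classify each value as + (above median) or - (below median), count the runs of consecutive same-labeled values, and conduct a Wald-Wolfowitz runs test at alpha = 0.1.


Step 1: Compute median = 18; label A = above, B = below.
Labels in order: BBBAABABBAAABA  (n_A = 7, n_B = 7)
Step 2: Count runs R = 8.
Step 3: Under H0 (random ordering), E[R] = 2*n_A*n_B/(n_A+n_B) + 1 = 2*7*7/14 + 1 = 8.0000.
        Var[R] = 2*n_A*n_B*(2*n_A*n_B - n_A - n_B) / ((n_A+n_B)^2 * (n_A+n_B-1)) = 8232/2548 = 3.2308.
        SD[R] = 1.7974.
Step 4: R = E[R], so z = 0 with no continuity correction.
Step 5: Two-sided p-value via normal approximation = 2*(1 - Phi(|z|)) = 1.000000.
Step 6: alpha = 0.1. fail to reject H0.

R = 8, z = 0.0000, p = 1.000000, fail to reject H0.


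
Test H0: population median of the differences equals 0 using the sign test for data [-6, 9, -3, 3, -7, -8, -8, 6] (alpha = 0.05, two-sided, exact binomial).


Step 1: Discard zero differences. Original n = 8; n_eff = number of nonzero differences = 8.
Nonzero differences (with sign): -6, +9, -3, +3, -7, -8, -8, +6
Step 2: Count signs: positive = 3, negative = 5.
Step 3: Under H0: P(positive) = 0.5, so the number of positives S ~ Bin(8, 0.5).
Step 4: Two-sided exact p-value = sum of Bin(8,0.5) probabilities at or below the observed probability = 0.726562.
Step 5: alpha = 0.05. fail to reject H0.

n_eff = 8, pos = 3, neg = 5, p = 0.726562, fail to reject H0.


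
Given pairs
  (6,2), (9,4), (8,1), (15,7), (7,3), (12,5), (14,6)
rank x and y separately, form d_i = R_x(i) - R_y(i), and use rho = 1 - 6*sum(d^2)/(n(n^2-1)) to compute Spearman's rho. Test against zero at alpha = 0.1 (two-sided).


Step 1: Rank x and y separately (midranks; no ties here).
rank(x): 6->1, 9->4, 8->3, 15->7, 7->2, 12->5, 14->6
rank(y): 2->2, 4->4, 1->1, 7->7, 3->3, 5->5, 6->6
Step 2: d_i = R_x(i) - R_y(i); compute d_i^2.
  (1-2)^2=1, (4-4)^2=0, (3-1)^2=4, (7-7)^2=0, (2-3)^2=1, (5-5)^2=0, (6-6)^2=0
sum(d^2) = 6.
Step 3: rho = 1 - 6*6 / (7*(7^2 - 1)) = 1 - 36/336 = 0.892857.
Step 4: Under H0, t = rho * sqrt((n-2)/(1-rho^2)) = 4.4333 ~ t(5).
Step 5: Two-sided p-value from the t-distribution with 5 df = 0.006807.
Step 6: alpha = 0.1. reject H0.

rho = 0.8929, p = 0.006807, reject H0 at alpha = 0.1.


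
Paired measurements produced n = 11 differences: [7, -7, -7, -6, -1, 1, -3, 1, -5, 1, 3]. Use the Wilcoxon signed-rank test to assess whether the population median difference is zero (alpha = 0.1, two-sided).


Step 1: Drop any zero differences (none here) and take |d_i|.
|d| = [7, 7, 7, 6, 1, 1, 3, 1, 5, 1, 3]
Step 2: Midrank |d_i| (ties get averaged ranks).
ranks: |7|->10, |7|->10, |7|->10, |6|->8, |1|->2.5, |1|->2.5, |3|->5.5, |1|->2.5, |5|->7, |1|->2.5, |3|->5.5
Step 3: Attach original signs; sum ranks with positive sign and with negative sign.
W+ = 10 + 2.5 + 2.5 + 2.5 + 5.5 = 23
W- = 10 + 10 + 8 + 2.5 + 5.5 + 7 = 43
(Check: W+ + W- = 66 should equal n(n+1)/2 = 66.)
Step 4: Test statistic W = min(W+, W-) = 23.
Step 5: Ties in |d|, so use the tie-corrected normal approximation.
        E[W] = n(n+1)/4 = 11*12/4 = 33.
        Tie groups: |d|=1 (t=4), |d|=3 (t=2), |d|=7 (t=3); sum(t^3 - t) = 90.
        Var[W] = n(n+1)(2n+1)/24 - sum(t^3-t)/48 = 3036/24 - 90/48 = 124.625.
        z = (W - E[W]) / sqrt(Var[W]) = (23 - 33) / 11.1636 = -0.8958.
        Two-sided p = 2*Phi(z) = 0.370375.
Step 6: alpha = 0.1. fail to reject H0.

W+ = 23, W- = 43, W = min = 23, p = 0.370375, fail to reject H0.


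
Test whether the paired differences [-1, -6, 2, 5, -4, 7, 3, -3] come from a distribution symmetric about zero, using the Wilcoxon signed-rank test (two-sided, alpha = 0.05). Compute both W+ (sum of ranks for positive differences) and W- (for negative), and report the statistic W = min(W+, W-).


Step 1: Drop any zero differences (none here) and take |d_i|.
|d| = [1, 6, 2, 5, 4, 7, 3, 3]
Step 2: Midrank |d_i| (ties get averaged ranks).
ranks: |1|->1, |6|->7, |2|->2, |5|->6, |4|->5, |7|->8, |3|->3.5, |3|->3.5
Step 3: Attach original signs; sum ranks with positive sign and with negative sign.
W+ = 2 + 6 + 8 + 3.5 = 19.5
W- = 1 + 7 + 5 + 3.5 = 16.5
(Check: W+ + W- = 36 should equal n(n+1)/2 = 36.)
Step 4: Test statistic W = min(W+, W-) = 16.5.
Step 5: Ties in |d|, so use the tie-corrected normal approximation.
        E[W] = n(n+1)/4 = 8*9/4 = 18.
        Tie groups: |d|=3 (t=2); sum(t^3 - t) = 6.
        Var[W] = n(n+1)(2n+1)/24 - sum(t^3-t)/48 = 1224/24 - 6/48 = 50.875.
        z = (W - E[W]) / sqrt(Var[W]) = (16.5 - 18) / 7.1327 = -0.2103.
        Two-sided p = 2*Phi(z) = 0.833434.
Step 6: alpha = 0.05. fail to reject H0.

W+ = 19.5, W- = 16.5, W = min = 16.5, p = 0.833434, fail to reject H0.


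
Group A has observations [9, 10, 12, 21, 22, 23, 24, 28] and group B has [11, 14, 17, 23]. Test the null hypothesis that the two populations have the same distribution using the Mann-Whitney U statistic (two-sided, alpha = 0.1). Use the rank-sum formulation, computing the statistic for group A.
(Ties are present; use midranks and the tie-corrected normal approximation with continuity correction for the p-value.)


Step 1: Combine and sort all 12 observations; assign midranks.
sorted (value, group): (9,X), (10,X), (11,Y), (12,X), (14,Y), (17,Y), (21,X), (22,X), (23,X), (23,Y), (24,X), (28,X)
ranks: 9->1, 10->2, 11->3, 12->4, 14->5, 17->6, 21->7, 22->8, 23->9.5, 23->9.5, 24->11, 28->12
Step 2: Rank sum for X: R1 = 1 + 2 + 4 + 7 + 8 + 9.5 + 11 + 12 = 54.5.
Step 3: U_X = R1 - n1(n1+1)/2 = 54.5 - 8*9/2 = 54.5 - 36 = 18.5.
       U_Y = n1*n2 - U_X = 32 - 18.5 = 13.5.
Step 4: Ties are present, so use the tie-corrected normal approximation (with continuity correction) for the p-value.
Step 5: p-value = 0.733647; compare to alpha = 0.1. fail to reject H0.

U_X = 18.5, p = 0.733647, fail to reject H0 at alpha = 0.1.


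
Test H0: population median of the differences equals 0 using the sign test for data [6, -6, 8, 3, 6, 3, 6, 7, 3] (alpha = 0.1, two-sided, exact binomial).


Step 1: Discard zero differences. Original n = 9; n_eff = number of nonzero differences = 9.
Nonzero differences (with sign): +6, -6, +8, +3, +6, +3, +6, +7, +3
Step 2: Count signs: positive = 8, negative = 1.
Step 3: Under H0: P(positive) = 0.5, so the number of positives S ~ Bin(9, 0.5).
Step 4: Two-sided exact p-value = sum of Bin(9,0.5) probabilities at or below the observed probability = 0.039062.
Step 5: alpha = 0.1. reject H0.

n_eff = 9, pos = 8, neg = 1, p = 0.039062, reject H0.


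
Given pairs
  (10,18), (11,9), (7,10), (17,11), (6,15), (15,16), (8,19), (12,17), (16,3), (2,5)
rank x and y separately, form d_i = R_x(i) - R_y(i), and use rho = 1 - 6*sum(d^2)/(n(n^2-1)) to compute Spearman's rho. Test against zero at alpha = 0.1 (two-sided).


Step 1: Rank x and y separately (midranks; no ties here).
rank(x): 10->5, 11->6, 7->3, 17->10, 6->2, 15->8, 8->4, 12->7, 16->9, 2->1
rank(y): 18->9, 9->3, 10->4, 11->5, 15->6, 16->7, 19->10, 17->8, 3->1, 5->2
Step 2: d_i = R_x(i) - R_y(i); compute d_i^2.
  (5-9)^2=16, (6-3)^2=9, (3-4)^2=1, (10-5)^2=25, (2-6)^2=16, (8-7)^2=1, (4-10)^2=36, (7-8)^2=1, (9-1)^2=64, (1-2)^2=1
sum(d^2) = 170.
Step 3: rho = 1 - 6*170 / (10*(10^2 - 1)) = 1 - 1020/990 = -0.030303.
Step 4: Under H0, t = rho * sqrt((n-2)/(1-rho^2)) = -0.0857 ~ t(8).
Step 5: Two-sided p-value from the t-distribution with 8 df = 0.933773.
Step 6: alpha = 0.1. fail to reject H0.

rho = -0.0303, p = 0.933773, fail to reject H0 at alpha = 0.1.


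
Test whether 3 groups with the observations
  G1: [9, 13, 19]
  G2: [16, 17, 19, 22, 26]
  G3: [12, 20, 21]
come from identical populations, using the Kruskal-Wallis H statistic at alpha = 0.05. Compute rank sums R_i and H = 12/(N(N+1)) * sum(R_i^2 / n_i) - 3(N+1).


Step 1: Combine all N = 11 observations and assign midranks.
sorted (value, group, rank): (9,G1,1), (12,G3,2), (13,G1,3), (16,G2,4), (17,G2,5), (19,G1,6.5), (19,G2,6.5), (20,G3,8), (21,G3,9), (22,G2,10), (26,G2,11)
Step 2: Sum ranks within each group.
R_1 = 10.5 (n_1 = 3)
R_2 = 36.5 (n_2 = 5)
R_3 = 19 (n_3 = 3)
Step 3: H = 12/(N(N+1)) * sum(R_i^2/n_i) - 3(N+1)
     = 12/(11*12) * (10.5^2/3 + 36.5^2/5 + 19^2/3) - 3*12
     = 0.090909 * 423.533 - 36
     = 2.503030.
Step 4: Ties present; correction factor C = 1 - 6/(11^3 - 11) = 0.995455. Corrected H = 2.503030 / 0.995455 = 2.514460.
Step 5: Under H0, H ~ chi^2(2); p-value = 0.284441.
Step 6: alpha = 0.05. fail to reject H0.

H = 2.5145, df = 2, p = 0.284441, fail to reject H0.


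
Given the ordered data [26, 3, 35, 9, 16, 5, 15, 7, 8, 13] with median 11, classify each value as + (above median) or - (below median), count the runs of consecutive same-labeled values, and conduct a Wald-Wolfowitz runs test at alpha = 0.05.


Step 1: Compute median = 11; label A = above, B = below.
Labels in order: ABABABABBA  (n_A = 5, n_B = 5)
Step 2: Count runs R = 9.
Step 3: Under H0 (random ordering), E[R] = 2*n_A*n_B/(n_A+n_B) + 1 = 2*5*5/10 + 1 = 6.0000.
        Var[R] = 2*n_A*n_B*(2*n_A*n_B - n_A - n_B) / ((n_A+n_B)^2 * (n_A+n_B-1)) = 2000/900 = 2.2222.
        SD[R] = 1.4907.
Step 4: Continuity-corrected z = (R - 0.5 - E[R]) / SD[R] = (9 - 0.5 - 6.0000) / 1.4907 = 1.6771.
Step 5: Two-sided p-value via normal approximation = 2*(1 - Phi(|z|)) = 0.093533.
Step 6: alpha = 0.05. fail to reject H0.

R = 9, z = 1.6771, p = 0.093533, fail to reject H0.


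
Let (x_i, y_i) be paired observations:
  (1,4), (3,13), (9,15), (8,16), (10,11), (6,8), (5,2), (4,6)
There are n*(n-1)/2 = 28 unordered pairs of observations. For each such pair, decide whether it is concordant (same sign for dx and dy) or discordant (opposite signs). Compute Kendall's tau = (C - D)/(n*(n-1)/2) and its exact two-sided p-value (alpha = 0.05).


Step 1: Enumerate the 28 unordered pairs (i,j) with i<j and classify each by sign(x_j-x_i) * sign(y_j-y_i).
  (1,2):dx=+2,dy=+9->C; (1,3):dx=+8,dy=+11->C; (1,4):dx=+7,dy=+12->C; (1,5):dx=+9,dy=+7->C
  (1,6):dx=+5,dy=+4->C; (1,7):dx=+4,dy=-2->D; (1,8):dx=+3,dy=+2->C; (2,3):dx=+6,dy=+2->C
  (2,4):dx=+5,dy=+3->C; (2,5):dx=+7,dy=-2->D; (2,6):dx=+3,dy=-5->D; (2,7):dx=+2,dy=-11->D
  (2,8):dx=+1,dy=-7->D; (3,4):dx=-1,dy=+1->D; (3,5):dx=+1,dy=-4->D; (3,6):dx=-3,dy=-7->C
  (3,7):dx=-4,dy=-13->C; (3,8):dx=-5,dy=-9->C; (4,5):dx=+2,dy=-5->D; (4,6):dx=-2,dy=-8->C
  (4,7):dx=-3,dy=-14->C; (4,8):dx=-4,dy=-10->C; (5,6):dx=-4,dy=-3->C; (5,7):dx=-5,dy=-9->C
  (5,8):dx=-6,dy=-5->C; (6,7):dx=-1,dy=-6->C; (6,8):dx=-2,dy=-2->C; (7,8):dx=-1,dy=+4->D
Step 2: C = 19, D = 9, total pairs = 28.
Step 3: tau = (C - D)/(n(n-1)/2) = (19 - 9)/28 = 0.357143.
Step 4: Exact two-sided p-value (enumerate n! = 40320 permutations of y under H0): p = 0.275099.
Step 5: alpha = 0.05. fail to reject H0.

tau_b = 0.3571 (C=19, D=9), p = 0.275099, fail to reject H0.


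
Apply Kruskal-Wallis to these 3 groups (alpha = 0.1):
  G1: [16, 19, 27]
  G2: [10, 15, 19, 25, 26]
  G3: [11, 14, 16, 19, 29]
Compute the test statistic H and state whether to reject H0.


Step 1: Combine all N = 13 observations and assign midranks.
sorted (value, group, rank): (10,G2,1), (11,G3,2), (14,G3,3), (15,G2,4), (16,G1,5.5), (16,G3,5.5), (19,G1,8), (19,G2,8), (19,G3,8), (25,G2,10), (26,G2,11), (27,G1,12), (29,G3,13)
Step 2: Sum ranks within each group.
R_1 = 25.5 (n_1 = 3)
R_2 = 34 (n_2 = 5)
R_3 = 31.5 (n_3 = 5)
Step 3: H = 12/(N(N+1)) * sum(R_i^2/n_i) - 3(N+1)
     = 12/(13*14) * (25.5^2/3 + 34^2/5 + 31.5^2/5) - 3*14
     = 0.065934 * 646.4 - 42
     = 0.619780.
Step 4: Ties present; correction factor C = 1 - 30/(13^3 - 13) = 0.986264. Corrected H = 0.619780 / 0.986264 = 0.628412.
Step 5: Under H0, H ~ chi^2(2); p-value = 0.730368.
Step 6: alpha = 0.1. fail to reject H0.

H = 0.6284, df = 2, p = 0.730368, fail to reject H0.


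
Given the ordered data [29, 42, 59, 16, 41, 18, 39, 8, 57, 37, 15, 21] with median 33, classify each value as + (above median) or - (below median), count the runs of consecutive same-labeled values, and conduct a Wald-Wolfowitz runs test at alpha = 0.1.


Step 1: Compute median = 33; label A = above, B = below.
Labels in order: BAABABABAABB  (n_A = 6, n_B = 6)
Step 2: Count runs R = 9.
Step 3: Under H0 (random ordering), E[R] = 2*n_A*n_B/(n_A+n_B) + 1 = 2*6*6/12 + 1 = 7.0000.
        Var[R] = 2*n_A*n_B*(2*n_A*n_B - n_A - n_B) / ((n_A+n_B)^2 * (n_A+n_B-1)) = 4320/1584 = 2.7273.
        SD[R] = 1.6514.
Step 4: Continuity-corrected z = (R - 0.5 - E[R]) / SD[R] = (9 - 0.5 - 7.0000) / 1.6514 = 0.9083.
Step 5: Two-sided p-value via normal approximation = 2*(1 - Phi(|z|)) = 0.363722.
Step 6: alpha = 0.1. fail to reject H0.

R = 9, z = 0.9083, p = 0.363722, fail to reject H0.


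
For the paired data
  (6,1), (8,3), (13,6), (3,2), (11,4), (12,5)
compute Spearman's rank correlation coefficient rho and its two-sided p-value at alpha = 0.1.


Step 1: Rank x and y separately (midranks; no ties here).
rank(x): 6->2, 8->3, 13->6, 3->1, 11->4, 12->5
rank(y): 1->1, 3->3, 6->6, 2->2, 4->4, 5->5
Step 2: d_i = R_x(i) - R_y(i); compute d_i^2.
  (2-1)^2=1, (3-3)^2=0, (6-6)^2=0, (1-2)^2=1, (4-4)^2=0, (5-5)^2=0
sum(d^2) = 2.
Step 3: rho = 1 - 6*2 / (6*(6^2 - 1)) = 1 - 12/210 = 0.942857.
Step 4: Under H0, t = rho * sqrt((n-2)/(1-rho^2)) = 5.6595 ~ t(4).
Step 5: Two-sided p-value from the t-distribution with 4 df = 0.004805.
Step 6: alpha = 0.1. reject H0.

rho = 0.9429, p = 0.004805, reject H0 at alpha = 0.1.


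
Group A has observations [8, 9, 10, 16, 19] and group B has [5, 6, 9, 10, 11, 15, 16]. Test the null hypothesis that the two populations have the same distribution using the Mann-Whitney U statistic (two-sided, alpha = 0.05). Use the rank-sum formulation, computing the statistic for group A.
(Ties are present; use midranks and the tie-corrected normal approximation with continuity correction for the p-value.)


Step 1: Combine and sort all 12 observations; assign midranks.
sorted (value, group): (5,Y), (6,Y), (8,X), (9,X), (9,Y), (10,X), (10,Y), (11,Y), (15,Y), (16,X), (16,Y), (19,X)
ranks: 5->1, 6->2, 8->3, 9->4.5, 9->4.5, 10->6.5, 10->6.5, 11->8, 15->9, 16->10.5, 16->10.5, 19->12
Step 2: Rank sum for X: R1 = 3 + 4.5 + 6.5 + 10.5 + 12 = 36.5.
Step 3: U_X = R1 - n1(n1+1)/2 = 36.5 - 5*6/2 = 36.5 - 15 = 21.5.
       U_Y = n1*n2 - U_X = 35 - 21.5 = 13.5.
Step 4: Ties are present, so use the tie-corrected normal approximation (with continuity correction) for the p-value.
Step 5: p-value = 0.567726; compare to alpha = 0.05. fail to reject H0.

U_X = 21.5, p = 0.567726, fail to reject H0 at alpha = 0.05.


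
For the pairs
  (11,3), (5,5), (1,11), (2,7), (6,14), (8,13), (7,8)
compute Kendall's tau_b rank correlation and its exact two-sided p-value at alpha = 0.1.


Step 1: Enumerate the 21 unordered pairs (i,j) with i<j and classify each by sign(x_j-x_i) * sign(y_j-y_i).
  (1,2):dx=-6,dy=+2->D; (1,3):dx=-10,dy=+8->D; (1,4):dx=-9,dy=+4->D; (1,5):dx=-5,dy=+11->D
  (1,6):dx=-3,dy=+10->D; (1,7):dx=-4,dy=+5->D; (2,3):dx=-4,dy=+6->D; (2,4):dx=-3,dy=+2->D
  (2,5):dx=+1,dy=+9->C; (2,6):dx=+3,dy=+8->C; (2,7):dx=+2,dy=+3->C; (3,4):dx=+1,dy=-4->D
  (3,5):dx=+5,dy=+3->C; (3,6):dx=+7,dy=+2->C; (3,7):dx=+6,dy=-3->D; (4,5):dx=+4,dy=+7->C
  (4,6):dx=+6,dy=+6->C; (4,7):dx=+5,dy=+1->C; (5,6):dx=+2,dy=-1->D; (5,7):dx=+1,dy=-6->D
  (6,7):dx=-1,dy=-5->C
Step 2: C = 9, D = 12, total pairs = 21.
Step 3: tau = (C - D)/(n(n-1)/2) = (9 - 12)/21 = -0.142857.
Step 4: Exact two-sided p-value (enumerate n! = 5040 permutations of y under H0): p = 0.772619.
Step 5: alpha = 0.1. fail to reject H0.

tau_b = -0.1429 (C=9, D=12), p = 0.772619, fail to reject H0.


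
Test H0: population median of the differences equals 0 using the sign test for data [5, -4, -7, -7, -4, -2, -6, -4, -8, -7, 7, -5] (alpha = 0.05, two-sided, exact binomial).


Step 1: Discard zero differences. Original n = 12; n_eff = number of nonzero differences = 12.
Nonzero differences (with sign): +5, -4, -7, -7, -4, -2, -6, -4, -8, -7, +7, -5
Step 2: Count signs: positive = 2, negative = 10.
Step 3: Under H0: P(positive) = 0.5, so the number of positives S ~ Bin(12, 0.5).
Step 4: Two-sided exact p-value = sum of Bin(12,0.5) probabilities at or below the observed probability = 0.038574.
Step 5: alpha = 0.05. reject H0.

n_eff = 12, pos = 2, neg = 10, p = 0.038574, reject H0.


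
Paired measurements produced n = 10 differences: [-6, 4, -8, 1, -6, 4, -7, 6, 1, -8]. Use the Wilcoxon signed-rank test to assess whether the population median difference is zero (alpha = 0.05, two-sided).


Step 1: Drop any zero differences (none here) and take |d_i|.
|d| = [6, 4, 8, 1, 6, 4, 7, 6, 1, 8]
Step 2: Midrank |d_i| (ties get averaged ranks).
ranks: |6|->6, |4|->3.5, |8|->9.5, |1|->1.5, |6|->6, |4|->3.5, |7|->8, |6|->6, |1|->1.5, |8|->9.5
Step 3: Attach original signs; sum ranks with positive sign and with negative sign.
W+ = 3.5 + 1.5 + 3.5 + 6 + 1.5 = 16
W- = 6 + 9.5 + 6 + 8 + 9.5 = 39
(Check: W+ + W- = 55 should equal n(n+1)/2 = 55.)
Step 4: Test statistic W = min(W+, W-) = 16.
Step 5: Ties in |d|, so use the tie-corrected normal approximation.
        E[W] = n(n+1)/4 = 10*11/4 = 27.5.
        Tie groups: |d|=1 (t=2), |d|=4 (t=2), |d|=6 (t=3), |d|=8 (t=2); sum(t^3 - t) = 42.
        Var[W] = n(n+1)(2n+1)/24 - sum(t^3-t)/48 = 2310/24 - 42/48 = 95.375.
        z = (W - E[W]) / sqrt(Var[W]) = (16 - 27.5) / 9.7660 = -1.1776.
        Two-sided p = 2*Phi(z) = 0.238975.
Step 6: alpha = 0.05. fail to reject H0.

W+ = 16, W- = 39, W = min = 16, p = 0.238975, fail to reject H0.


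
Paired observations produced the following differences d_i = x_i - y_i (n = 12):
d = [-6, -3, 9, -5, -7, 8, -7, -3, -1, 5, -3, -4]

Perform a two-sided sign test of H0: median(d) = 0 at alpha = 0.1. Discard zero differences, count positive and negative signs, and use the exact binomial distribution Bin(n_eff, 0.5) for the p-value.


Step 1: Discard zero differences. Original n = 12; n_eff = number of nonzero differences = 12.
Nonzero differences (with sign): -6, -3, +9, -5, -7, +8, -7, -3, -1, +5, -3, -4
Step 2: Count signs: positive = 3, negative = 9.
Step 3: Under H0: P(positive) = 0.5, so the number of positives S ~ Bin(12, 0.5).
Step 4: Two-sided exact p-value = sum of Bin(12,0.5) probabilities at or below the observed probability = 0.145996.
Step 5: alpha = 0.1. fail to reject H0.

n_eff = 12, pos = 3, neg = 9, p = 0.145996, fail to reject H0.


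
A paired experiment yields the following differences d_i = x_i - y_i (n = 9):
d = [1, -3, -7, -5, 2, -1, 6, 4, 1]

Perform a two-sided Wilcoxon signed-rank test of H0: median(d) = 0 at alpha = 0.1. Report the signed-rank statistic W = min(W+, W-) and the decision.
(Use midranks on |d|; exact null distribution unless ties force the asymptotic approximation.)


Step 1: Drop any zero differences (none here) and take |d_i|.
|d| = [1, 3, 7, 5, 2, 1, 6, 4, 1]
Step 2: Midrank |d_i| (ties get averaged ranks).
ranks: |1|->2, |3|->5, |7|->9, |5|->7, |2|->4, |1|->2, |6|->8, |4|->6, |1|->2
Step 3: Attach original signs; sum ranks with positive sign and with negative sign.
W+ = 2 + 4 + 8 + 6 + 2 = 22
W- = 5 + 9 + 7 + 2 = 23
(Check: W+ + W- = 45 should equal n(n+1)/2 = 45.)
Step 4: Test statistic W = min(W+, W-) = 22.
Step 5: Ties in |d|, so use the tie-corrected normal approximation.
        E[W] = n(n+1)/4 = 9*10/4 = 22.5.
        Tie groups: |d|=1 (t=3); sum(t^3 - t) = 24.
        Var[W] = n(n+1)(2n+1)/24 - sum(t^3-t)/48 = 1710/24 - 24/48 = 70.75.
        z = (W - E[W]) / sqrt(Var[W]) = (22 - 22.5) / 8.4113 = -0.0594.
        Two-sided p = 2*Phi(z) = 0.952599.
Step 6: alpha = 0.1. fail to reject H0.

W+ = 22, W- = 23, W = min = 22, p = 0.952599, fail to reject H0.


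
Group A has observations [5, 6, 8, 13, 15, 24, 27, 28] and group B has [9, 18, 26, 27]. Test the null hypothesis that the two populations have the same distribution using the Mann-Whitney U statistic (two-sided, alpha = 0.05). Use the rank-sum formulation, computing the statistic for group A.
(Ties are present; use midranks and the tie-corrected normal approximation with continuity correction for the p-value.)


Step 1: Combine and sort all 12 observations; assign midranks.
sorted (value, group): (5,X), (6,X), (8,X), (9,Y), (13,X), (15,X), (18,Y), (24,X), (26,Y), (27,X), (27,Y), (28,X)
ranks: 5->1, 6->2, 8->3, 9->4, 13->5, 15->6, 18->7, 24->8, 26->9, 27->10.5, 27->10.5, 28->12
Step 2: Rank sum for X: R1 = 1 + 2 + 3 + 5 + 6 + 8 + 10.5 + 12 = 47.5.
Step 3: U_X = R1 - n1(n1+1)/2 = 47.5 - 8*9/2 = 47.5 - 36 = 11.5.
       U_Y = n1*n2 - U_X = 32 - 11.5 = 20.5.
Step 4: Ties are present, so use the tie-corrected normal approximation (with continuity correction) for the p-value.
Step 5: p-value = 0.496152; compare to alpha = 0.05. fail to reject H0.

U_X = 11.5, p = 0.496152, fail to reject H0 at alpha = 0.05.


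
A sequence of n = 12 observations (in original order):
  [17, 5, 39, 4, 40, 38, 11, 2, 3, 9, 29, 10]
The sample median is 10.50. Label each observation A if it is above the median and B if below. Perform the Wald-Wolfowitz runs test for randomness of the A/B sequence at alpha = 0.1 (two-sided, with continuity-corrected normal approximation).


Step 1: Compute median = 10.50; label A = above, B = below.
Labels in order: ABABAAABBBAB  (n_A = 6, n_B = 6)
Step 2: Count runs R = 8.
Step 3: Under H0 (random ordering), E[R] = 2*n_A*n_B/(n_A+n_B) + 1 = 2*6*6/12 + 1 = 7.0000.
        Var[R] = 2*n_A*n_B*(2*n_A*n_B - n_A - n_B) / ((n_A+n_B)^2 * (n_A+n_B-1)) = 4320/1584 = 2.7273.
        SD[R] = 1.6514.
Step 4: Continuity-corrected z = (R - 0.5 - E[R]) / SD[R] = (8 - 0.5 - 7.0000) / 1.6514 = 0.3028.
Step 5: Two-sided p-value via normal approximation = 2*(1 - Phi(|z|)) = 0.762069.
Step 6: alpha = 0.1. fail to reject H0.

R = 8, z = 0.3028, p = 0.762069, fail to reject H0.


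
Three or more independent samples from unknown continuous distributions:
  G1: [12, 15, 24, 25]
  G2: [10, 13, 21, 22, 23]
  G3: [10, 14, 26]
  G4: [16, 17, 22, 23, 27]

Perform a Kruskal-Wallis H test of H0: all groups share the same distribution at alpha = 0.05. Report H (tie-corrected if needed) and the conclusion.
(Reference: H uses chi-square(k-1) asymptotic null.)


Step 1: Combine all N = 17 observations and assign midranks.
sorted (value, group, rank): (10,G2,1.5), (10,G3,1.5), (12,G1,3), (13,G2,4), (14,G3,5), (15,G1,6), (16,G4,7), (17,G4,8), (21,G2,9), (22,G2,10.5), (22,G4,10.5), (23,G2,12.5), (23,G4,12.5), (24,G1,14), (25,G1,15), (26,G3,16), (27,G4,17)
Step 2: Sum ranks within each group.
R_1 = 38 (n_1 = 4)
R_2 = 37.5 (n_2 = 5)
R_3 = 22.5 (n_3 = 3)
R_4 = 55 (n_4 = 5)
Step 3: H = 12/(N(N+1)) * sum(R_i^2/n_i) - 3(N+1)
     = 12/(17*18) * (38^2/4 + 37.5^2/5 + 22.5^2/3 + 55^2/5) - 3*18
     = 0.039216 * 1416 - 54
     = 1.529412.
Step 4: Ties present; correction factor C = 1 - 18/(17^3 - 17) = 0.996324. Corrected H = 1.529412 / 0.996324 = 1.535055.
Step 5: Under H0, H ~ chi^2(3); p-value = 0.674204.
Step 6: alpha = 0.05. fail to reject H0.

H = 1.5351, df = 3, p = 0.674204, fail to reject H0.


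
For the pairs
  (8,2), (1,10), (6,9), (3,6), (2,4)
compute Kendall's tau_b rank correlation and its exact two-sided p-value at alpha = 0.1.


Step 1: Enumerate the 10 unordered pairs (i,j) with i<j and classify each by sign(x_j-x_i) * sign(y_j-y_i).
  (1,2):dx=-7,dy=+8->D; (1,3):dx=-2,dy=+7->D; (1,4):dx=-5,dy=+4->D; (1,5):dx=-6,dy=+2->D
  (2,3):dx=+5,dy=-1->D; (2,4):dx=+2,dy=-4->D; (2,5):dx=+1,dy=-6->D; (3,4):dx=-3,dy=-3->C
  (3,5):dx=-4,dy=-5->C; (4,5):dx=-1,dy=-2->C
Step 2: C = 3, D = 7, total pairs = 10.
Step 3: tau = (C - D)/(n(n-1)/2) = (3 - 7)/10 = -0.400000.
Step 4: Exact two-sided p-value (enumerate n! = 120 permutations of y under H0): p = 0.483333.
Step 5: alpha = 0.1. fail to reject H0.

tau_b = -0.4000 (C=3, D=7), p = 0.483333, fail to reject H0.


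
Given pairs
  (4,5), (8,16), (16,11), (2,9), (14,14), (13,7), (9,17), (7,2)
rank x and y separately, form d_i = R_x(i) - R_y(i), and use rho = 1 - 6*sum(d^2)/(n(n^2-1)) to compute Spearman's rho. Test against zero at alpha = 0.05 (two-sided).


Step 1: Rank x and y separately (midranks; no ties here).
rank(x): 4->2, 8->4, 16->8, 2->1, 14->7, 13->6, 9->5, 7->3
rank(y): 5->2, 16->7, 11->5, 9->4, 14->6, 7->3, 17->8, 2->1
Step 2: d_i = R_x(i) - R_y(i); compute d_i^2.
  (2-2)^2=0, (4-7)^2=9, (8-5)^2=9, (1-4)^2=9, (7-6)^2=1, (6-3)^2=9, (5-8)^2=9, (3-1)^2=4
sum(d^2) = 50.
Step 3: rho = 1 - 6*50 / (8*(8^2 - 1)) = 1 - 300/504 = 0.404762.
Step 4: Under H0, t = rho * sqrt((n-2)/(1-rho^2)) = 1.0842 ~ t(6).
Step 5: Two-sided p-value from the t-distribution with 6 df = 0.319889.
Step 6: alpha = 0.05. fail to reject H0.

rho = 0.4048, p = 0.319889, fail to reject H0 at alpha = 0.05.


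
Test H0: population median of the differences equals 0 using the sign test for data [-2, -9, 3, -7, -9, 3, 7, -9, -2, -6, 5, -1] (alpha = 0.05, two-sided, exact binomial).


Step 1: Discard zero differences. Original n = 12; n_eff = number of nonzero differences = 12.
Nonzero differences (with sign): -2, -9, +3, -7, -9, +3, +7, -9, -2, -6, +5, -1
Step 2: Count signs: positive = 4, negative = 8.
Step 3: Under H0: P(positive) = 0.5, so the number of positives S ~ Bin(12, 0.5).
Step 4: Two-sided exact p-value = sum of Bin(12,0.5) probabilities at or below the observed probability = 0.387695.
Step 5: alpha = 0.05. fail to reject H0.

n_eff = 12, pos = 4, neg = 8, p = 0.387695, fail to reject H0.


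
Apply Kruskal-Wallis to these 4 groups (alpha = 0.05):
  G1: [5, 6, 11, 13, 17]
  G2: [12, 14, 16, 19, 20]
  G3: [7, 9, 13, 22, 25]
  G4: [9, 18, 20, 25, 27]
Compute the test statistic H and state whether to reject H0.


Step 1: Combine all N = 20 observations and assign midranks.
sorted (value, group, rank): (5,G1,1), (6,G1,2), (7,G3,3), (9,G3,4.5), (9,G4,4.5), (11,G1,6), (12,G2,7), (13,G1,8.5), (13,G3,8.5), (14,G2,10), (16,G2,11), (17,G1,12), (18,G4,13), (19,G2,14), (20,G2,15.5), (20,G4,15.5), (22,G3,17), (25,G3,18.5), (25,G4,18.5), (27,G4,20)
Step 2: Sum ranks within each group.
R_1 = 29.5 (n_1 = 5)
R_2 = 57.5 (n_2 = 5)
R_3 = 51.5 (n_3 = 5)
R_4 = 71.5 (n_4 = 5)
Step 3: H = 12/(N(N+1)) * sum(R_i^2/n_i) - 3(N+1)
     = 12/(20*21) * (29.5^2/5 + 57.5^2/5 + 51.5^2/5 + 71.5^2/5) - 3*21
     = 0.028571 * 2388.2 - 63
     = 5.234286.
Step 4: Ties present; correction factor C = 1 - 24/(20^3 - 20) = 0.996992. Corrected H = 5.234286 / 0.996992 = 5.250075.
Step 5: Under H0, H ~ chi^2(3); p-value = 0.154375.
Step 6: alpha = 0.05. fail to reject H0.

H = 5.2501, df = 3, p = 0.154375, fail to reject H0.


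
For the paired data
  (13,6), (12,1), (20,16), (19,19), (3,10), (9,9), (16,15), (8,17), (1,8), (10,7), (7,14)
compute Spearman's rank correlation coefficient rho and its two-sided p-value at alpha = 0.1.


Step 1: Rank x and y separately (midranks; no ties here).
rank(x): 13->8, 12->7, 20->11, 19->10, 3->2, 9->5, 16->9, 8->4, 1->1, 10->6, 7->3
rank(y): 6->2, 1->1, 16->9, 19->11, 10->6, 9->5, 15->8, 17->10, 8->4, 7->3, 14->7
Step 2: d_i = R_x(i) - R_y(i); compute d_i^2.
  (8-2)^2=36, (7-1)^2=36, (11-9)^2=4, (10-11)^2=1, (2-6)^2=16, (5-5)^2=0, (9-8)^2=1, (4-10)^2=36, (1-4)^2=9, (6-3)^2=9, (3-7)^2=16
sum(d^2) = 164.
Step 3: rho = 1 - 6*164 / (11*(11^2 - 1)) = 1 - 984/1320 = 0.254545.
Step 4: Under H0, t = rho * sqrt((n-2)/(1-rho^2)) = 0.7896 ~ t(9).
Step 5: Two-sided p-value from the t-distribution with 9 df = 0.450037.
Step 6: alpha = 0.1. fail to reject H0.

rho = 0.2545, p = 0.450037, fail to reject H0 at alpha = 0.1.


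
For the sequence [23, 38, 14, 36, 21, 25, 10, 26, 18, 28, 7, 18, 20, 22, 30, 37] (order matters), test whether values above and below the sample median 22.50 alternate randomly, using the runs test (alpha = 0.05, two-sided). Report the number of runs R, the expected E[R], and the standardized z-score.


Step 1: Compute median = 22.50; label A = above, B = below.
Labels in order: AABABABABABBBBAA  (n_A = 8, n_B = 8)
Step 2: Count runs R = 11.
Step 3: Under H0 (random ordering), E[R] = 2*n_A*n_B/(n_A+n_B) + 1 = 2*8*8/16 + 1 = 9.0000.
        Var[R] = 2*n_A*n_B*(2*n_A*n_B - n_A - n_B) / ((n_A+n_B)^2 * (n_A+n_B-1)) = 14336/3840 = 3.7333.
        SD[R] = 1.9322.
Step 4: Continuity-corrected z = (R - 0.5 - E[R]) / SD[R] = (11 - 0.5 - 9.0000) / 1.9322 = 0.7763.
Step 5: Two-sided p-value via normal approximation = 2*(1 - Phi(|z|)) = 0.437558.
Step 6: alpha = 0.05. fail to reject H0.

R = 11, z = 0.7763, p = 0.437558, fail to reject H0.


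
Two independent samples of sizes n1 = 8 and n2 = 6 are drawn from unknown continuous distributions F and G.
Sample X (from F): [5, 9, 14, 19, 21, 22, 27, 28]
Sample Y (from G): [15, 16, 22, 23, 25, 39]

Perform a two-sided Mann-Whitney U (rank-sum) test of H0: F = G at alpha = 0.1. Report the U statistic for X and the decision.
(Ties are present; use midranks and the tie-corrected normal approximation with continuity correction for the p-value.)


Step 1: Combine and sort all 14 observations; assign midranks.
sorted (value, group): (5,X), (9,X), (14,X), (15,Y), (16,Y), (19,X), (21,X), (22,X), (22,Y), (23,Y), (25,Y), (27,X), (28,X), (39,Y)
ranks: 5->1, 9->2, 14->3, 15->4, 16->5, 19->6, 21->7, 22->8.5, 22->8.5, 23->10, 25->11, 27->12, 28->13, 39->14
Step 2: Rank sum for X: R1 = 1 + 2 + 3 + 6 + 7 + 8.5 + 12 + 13 = 52.5.
Step 3: U_X = R1 - n1(n1+1)/2 = 52.5 - 8*9/2 = 52.5 - 36 = 16.5.
       U_Y = n1*n2 - U_X = 48 - 16.5 = 31.5.
Step 4: Ties are present, so use the tie-corrected normal approximation (with continuity correction) for the p-value.
Step 5: p-value = 0.365629; compare to alpha = 0.1. fail to reject H0.

U_X = 16.5, p = 0.365629, fail to reject H0 at alpha = 0.1.


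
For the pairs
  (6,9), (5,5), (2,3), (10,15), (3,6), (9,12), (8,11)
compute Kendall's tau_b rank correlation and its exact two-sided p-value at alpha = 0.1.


Step 1: Enumerate the 21 unordered pairs (i,j) with i<j and classify each by sign(x_j-x_i) * sign(y_j-y_i).
  (1,2):dx=-1,dy=-4->C; (1,3):dx=-4,dy=-6->C; (1,4):dx=+4,dy=+6->C; (1,5):dx=-3,dy=-3->C
  (1,6):dx=+3,dy=+3->C; (1,7):dx=+2,dy=+2->C; (2,3):dx=-3,dy=-2->C; (2,4):dx=+5,dy=+10->C
  (2,5):dx=-2,dy=+1->D; (2,6):dx=+4,dy=+7->C; (2,7):dx=+3,dy=+6->C; (3,4):dx=+8,dy=+12->C
  (3,5):dx=+1,dy=+3->C; (3,6):dx=+7,dy=+9->C; (3,7):dx=+6,dy=+8->C; (4,5):dx=-7,dy=-9->C
  (4,6):dx=-1,dy=-3->C; (4,7):dx=-2,dy=-4->C; (5,6):dx=+6,dy=+6->C; (5,7):dx=+5,dy=+5->C
  (6,7):dx=-1,dy=-1->C
Step 2: C = 20, D = 1, total pairs = 21.
Step 3: tau = (C - D)/(n(n-1)/2) = (20 - 1)/21 = 0.904762.
Step 4: Exact two-sided p-value (enumerate n! = 5040 permutations of y under H0): p = 0.002778.
Step 5: alpha = 0.1. reject H0.

tau_b = 0.9048 (C=20, D=1), p = 0.002778, reject H0.


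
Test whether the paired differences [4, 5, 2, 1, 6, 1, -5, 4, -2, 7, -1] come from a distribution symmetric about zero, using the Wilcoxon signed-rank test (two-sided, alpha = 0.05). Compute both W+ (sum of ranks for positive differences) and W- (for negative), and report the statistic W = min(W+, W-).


Step 1: Drop any zero differences (none here) and take |d_i|.
|d| = [4, 5, 2, 1, 6, 1, 5, 4, 2, 7, 1]
Step 2: Midrank |d_i| (ties get averaged ranks).
ranks: |4|->6.5, |5|->8.5, |2|->4.5, |1|->2, |6|->10, |1|->2, |5|->8.5, |4|->6.5, |2|->4.5, |7|->11, |1|->2
Step 3: Attach original signs; sum ranks with positive sign and with negative sign.
W+ = 6.5 + 8.5 + 4.5 + 2 + 10 + 2 + 6.5 + 11 = 51
W- = 8.5 + 4.5 + 2 = 15
(Check: W+ + W- = 66 should equal n(n+1)/2 = 66.)
Step 4: Test statistic W = min(W+, W-) = 15.
Step 5: Ties in |d|, so use the tie-corrected normal approximation.
        E[W] = n(n+1)/4 = 11*12/4 = 33.
        Tie groups: |d|=1 (t=3), |d|=2 (t=2), |d|=4 (t=2), |d|=5 (t=2); sum(t^3 - t) = 42.
        Var[W] = n(n+1)(2n+1)/24 - sum(t^3-t)/48 = 3036/24 - 42/48 = 125.625.
        z = (W - E[W]) / sqrt(Var[W]) = (15 - 33) / 11.2083 = -1.6060.
        Two-sided p = 2*Phi(z) = 0.108283.
Step 6: alpha = 0.05. fail to reject H0.

W+ = 51, W- = 15, W = min = 15, p = 0.108283, fail to reject H0.


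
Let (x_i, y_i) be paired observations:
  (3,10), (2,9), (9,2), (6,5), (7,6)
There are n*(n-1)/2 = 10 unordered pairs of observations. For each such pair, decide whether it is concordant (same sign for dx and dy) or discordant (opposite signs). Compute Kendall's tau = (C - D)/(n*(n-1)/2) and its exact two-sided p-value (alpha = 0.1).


Step 1: Enumerate the 10 unordered pairs (i,j) with i<j and classify each by sign(x_j-x_i) * sign(y_j-y_i).
  (1,2):dx=-1,dy=-1->C; (1,3):dx=+6,dy=-8->D; (1,4):dx=+3,dy=-5->D; (1,5):dx=+4,dy=-4->D
  (2,3):dx=+7,dy=-7->D; (2,4):dx=+4,dy=-4->D; (2,5):dx=+5,dy=-3->D; (3,4):dx=-3,dy=+3->D
  (3,5):dx=-2,dy=+4->D; (4,5):dx=+1,dy=+1->C
Step 2: C = 2, D = 8, total pairs = 10.
Step 3: tau = (C - D)/(n(n-1)/2) = (2 - 8)/10 = -0.600000.
Step 4: Exact two-sided p-value (enumerate n! = 120 permutations of y under H0): p = 0.233333.
Step 5: alpha = 0.1. fail to reject H0.

tau_b = -0.6000 (C=2, D=8), p = 0.233333, fail to reject H0.


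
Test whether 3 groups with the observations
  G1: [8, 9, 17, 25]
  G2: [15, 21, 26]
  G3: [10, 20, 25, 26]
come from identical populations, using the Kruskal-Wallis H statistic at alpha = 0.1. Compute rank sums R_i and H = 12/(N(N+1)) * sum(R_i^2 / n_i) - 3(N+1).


Step 1: Combine all N = 11 observations and assign midranks.
sorted (value, group, rank): (8,G1,1), (9,G1,2), (10,G3,3), (15,G2,4), (17,G1,5), (20,G3,6), (21,G2,7), (25,G1,8.5), (25,G3,8.5), (26,G2,10.5), (26,G3,10.5)
Step 2: Sum ranks within each group.
R_1 = 16.5 (n_1 = 4)
R_2 = 21.5 (n_2 = 3)
R_3 = 28 (n_3 = 4)
Step 3: H = 12/(N(N+1)) * sum(R_i^2/n_i) - 3(N+1)
     = 12/(11*12) * (16.5^2/4 + 21.5^2/3 + 28^2/4) - 3*12
     = 0.090909 * 418.146 - 36
     = 2.013258.
Step 4: Ties present; correction factor C = 1 - 12/(11^3 - 11) = 0.990909. Corrected H = 2.013258 / 0.990909 = 2.031728.
Step 5: Under H0, H ~ chi^2(2); p-value = 0.362089.
Step 6: alpha = 0.1. fail to reject H0.

H = 2.0317, df = 2, p = 0.362089, fail to reject H0.
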